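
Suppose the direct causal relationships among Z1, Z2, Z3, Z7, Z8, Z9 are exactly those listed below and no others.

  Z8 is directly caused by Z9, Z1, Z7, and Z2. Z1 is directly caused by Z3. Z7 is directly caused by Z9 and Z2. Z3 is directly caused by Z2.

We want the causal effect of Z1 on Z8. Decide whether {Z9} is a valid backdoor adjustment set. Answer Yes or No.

Backdoor paths from Z1 to Z8 (paths whose first edge points into Z1):
  P1: Z1 <- Z3 <- Z2 -> Z7 <- Z9 -> Z8
  P2: Z1 <- Z3 <- Z2 -> Z7 -> Z8
  P3: Z1 <- Z3 <- Z2 -> Z8
Condition 1 (no descendant of Z1 in the set): holds — descendants of Z1 are {Z8}; none are in {Z9}.
Condition 2 (every backdoor path blocked by {Z9}):
  P1: blocked at collider Z7 (neither it nor any descendant is in the conditioning set).
  P2: open — no interior node is in the conditioning set.
  P3: open — no interior node is in the conditioning set.
{Z9} does not satisfy the backdoor criterion.

No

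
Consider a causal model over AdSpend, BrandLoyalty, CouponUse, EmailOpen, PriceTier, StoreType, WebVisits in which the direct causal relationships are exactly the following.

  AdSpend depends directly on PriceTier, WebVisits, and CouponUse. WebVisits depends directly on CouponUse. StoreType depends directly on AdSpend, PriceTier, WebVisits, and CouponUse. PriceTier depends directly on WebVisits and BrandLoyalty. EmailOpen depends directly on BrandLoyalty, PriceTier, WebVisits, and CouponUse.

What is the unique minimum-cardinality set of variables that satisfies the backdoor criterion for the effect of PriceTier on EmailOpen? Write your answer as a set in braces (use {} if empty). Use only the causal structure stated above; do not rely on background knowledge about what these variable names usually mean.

Variables eligible for adjustment (non-descendants of PriceTier, excluding PriceTier and EmailOpen): {BrandLoyalty, CouponUse, WebVisits}.
Backdoor paths from PriceTier to EmailOpen:
  P1: PriceTier <- WebVisits <- CouponUse -> EmailOpen
  P2: PriceTier <- WebVisits -> AdSpend <- CouponUse -> EmailOpen
  P3: PriceTier <- WebVisits -> AdSpend -> StoreType <- CouponUse -> EmailOpen
  P4: PriceTier <- WebVisits -> StoreType <- CouponUse -> EmailOpen
  P5: PriceTier <- WebVisits -> StoreType <- AdSpend <- CouponUse -> EmailOpen
  P6: PriceTier <- WebVisits -> EmailOpen
  P7: PriceTier <- BrandLoyalty -> EmailOpen
The empty set is not sufficient: P1 (PriceTier <- WebVisits <- CouponUse -> EmailOpen) has no collider blocking it and no conditioned non-collider, so it is open.
Try {BrandLoyalty, WebVisits}:
  P1: blocked at chain node WebVisits ∈ conditioning set.
  P2: blocked at fork node WebVisits ∈ conditioning set.
  P3: blocked at fork node WebVisits ∈ conditioning set.
  P4: blocked at fork node WebVisits ∈ conditioning set.
  P5: blocked at fork node WebVisits ∈ conditioning set.
  P6: blocked at fork node WebVisits ∈ conditioning set.
  P7: blocked at fork node BrandLoyalty ∈ conditioning set.
{BrandLoyalty, WebVisits} contains no descendant of PriceTier and blocks every backdoor path.
Every element of {BrandLoyalty, WebVisits} is needed (dropping BrandLoyalty leaves P7 open; dropping WebVisits leaves P1 open), so no proper subset is valid.
Among all size-2 subsets of the eligible variables, only {BrandLoyalty, WebVisits} blocks every backdoor path, so it is the unique smallest valid adjustment set.

{BrandLoyalty, WebVisits}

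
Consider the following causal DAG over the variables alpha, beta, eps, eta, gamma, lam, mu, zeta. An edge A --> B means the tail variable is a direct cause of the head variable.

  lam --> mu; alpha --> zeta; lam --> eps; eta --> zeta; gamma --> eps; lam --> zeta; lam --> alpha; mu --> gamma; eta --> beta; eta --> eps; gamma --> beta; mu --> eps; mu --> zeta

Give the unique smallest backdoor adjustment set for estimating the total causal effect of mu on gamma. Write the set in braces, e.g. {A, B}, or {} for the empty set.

Variables eligible for adjustment (non-descendants of mu, excluding mu and gamma): {alpha, eta, lam}.
Backdoor paths from mu to gamma:
  P1: mu <- lam -> alpha -> zeta <- eta -> eps <- gamma
  P2: mu <- lam -> alpha -> zeta <- eta -> beta <- gamma
  P3: mu <- lam -> zeta <- eta -> eps <- gamma
  P4: mu <- lam -> zeta <- eta -> beta <- gamma
  P5: mu <- lam -> eps <- gamma
  P6: mu <- lam -> eps <- eta -> beta <- gamma
Each backdoor path contains an unconditioned collider, so every path is already blocked with the empty conditioning set:
  P1: blocked at collider zeta (neither it nor any descendant is in the conditioning set).
  P2: blocked at collider zeta (neither it nor any descendant is in the conditioning set).
  P3: blocked at collider zeta (neither it nor any descendant is in the conditioning set).
  P4: blocked at collider zeta (neither it nor any descendant is in the conditioning set).
  P5: blocked at collider eps (neither it nor any descendant is in the conditioning set).
  P6: blocked at collider eps (neither it nor any descendant is in the conditioning set).
The empty set is therefore the unique smallest valid set.

{}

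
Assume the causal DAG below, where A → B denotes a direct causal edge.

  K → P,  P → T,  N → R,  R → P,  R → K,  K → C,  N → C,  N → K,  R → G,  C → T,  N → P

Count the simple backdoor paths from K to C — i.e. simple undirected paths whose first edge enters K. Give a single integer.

7

A backdoor path from K to C is any simple undirected path whose first edge points into K (i.e. leaves K via a parent).
Parents of K: {N, R}.
Enumerating:
  P1: K <- N -> R -> P -> T <- C
  P2: K <- N -> C
  P3: K <- N -> P -> T <- C
  P4: K <- R <- N -> C
  P5: K <- R <- N -> P -> T <- C
  P6: K <- R -> P <- N -> C
  P7: K <- R -> P -> T <- C
That exhausts the simple backdoor paths. Count: 7.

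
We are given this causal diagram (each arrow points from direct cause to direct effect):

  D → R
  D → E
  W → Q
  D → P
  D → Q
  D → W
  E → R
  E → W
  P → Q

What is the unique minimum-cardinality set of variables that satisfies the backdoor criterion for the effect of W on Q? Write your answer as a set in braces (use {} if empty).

Variables eligible for adjustment (non-descendants of W, excluding W and Q): {D, E, P, R}.
Backdoor paths from W to Q:
  P1: W <- D -> P -> Q
  P2: W <- D -> Q
  P3: W <- E <- D -> P -> Q
  P4: W <- E <- D -> Q
  P5: W <- E -> R <- D -> P -> Q
  P6: W <- E -> R <- D -> Q
The empty set is not sufficient: P1 (W <- D -> P -> Q) has no collider blocking it and no conditioned non-collider, so it is open.
Try {D}:
  P1: blocked at fork node D ∈ conditioning set.
  P2: blocked at fork node D ∈ conditioning set.
  P3: blocked at fork node D ∈ conditioning set.
  P4: blocked at fork node D ∈ conditioning set.
  P5: blocked at collider R (neither it nor any descendant is in the conditioning set).
  P6: blocked at collider R (neither it nor any descendant is in the conditioning set).
{D} contains no descendant of W and blocks every backdoor path.
No other singleton works — e.g. {E} leaves P1 open — so {D} is the unique smallest valid adjustment set.

{D}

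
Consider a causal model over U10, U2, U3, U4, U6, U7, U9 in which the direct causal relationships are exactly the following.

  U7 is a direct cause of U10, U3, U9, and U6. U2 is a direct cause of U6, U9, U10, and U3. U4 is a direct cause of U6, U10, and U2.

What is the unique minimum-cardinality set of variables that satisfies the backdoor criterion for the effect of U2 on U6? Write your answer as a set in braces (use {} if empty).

{U4}

Variables eligible for adjustment (non-descendants of U2, excluding U2 and U6): {U4, U7}.
Backdoor paths from U2 to U6:
  P1: U2 <- U4 -> U6
  P2: U2 <- U4 -> U10 <- U7 -> U6
The empty set is not sufficient: P1 (U2 <- U4 -> U6) has no collider blocking it and no conditioned non-collider, so it is open.
Try {U4}:
  P1: blocked at fork node U4 ∈ conditioning set.
  P2: blocked at fork node U4 ∈ conditioning set.
{U4} contains no descendant of U2 and blocks every backdoor path.
No other singleton works — e.g. {U7} leaves P1 open — so {U4} is the unique smallest valid adjustment set.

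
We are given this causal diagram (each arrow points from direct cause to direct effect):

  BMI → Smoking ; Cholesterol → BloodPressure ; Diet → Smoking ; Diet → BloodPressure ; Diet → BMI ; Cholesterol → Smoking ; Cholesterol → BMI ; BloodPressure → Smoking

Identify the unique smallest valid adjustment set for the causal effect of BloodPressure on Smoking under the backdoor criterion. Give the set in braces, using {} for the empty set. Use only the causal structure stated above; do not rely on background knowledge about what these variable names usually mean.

{Cholesterol, Diet}

Variables eligible for adjustment (non-descendants of BloodPressure, excluding BloodPressure and Smoking): {BMI, Cholesterol, Diet}.
Backdoor paths from BloodPressure to Smoking:
  P1: BloodPressure <- Cholesterol -> BMI <- Diet -> Smoking
  P2: BloodPressure <- Cholesterol -> BMI -> Smoking
  P3: BloodPressure <- Cholesterol -> Smoking
  P4: BloodPressure <- Diet -> BMI <- Cholesterol -> Smoking
  P5: BloodPressure <- Diet -> BMI -> Smoking
  P6: BloodPressure <- Diet -> Smoking
The empty set is not sufficient: P2 (BloodPressure <- Cholesterol -> BMI -> Smoking) has no collider blocking it and no conditioned non-collider, so it is open.
Try {Cholesterol, Diet}:
  P1: blocked at fork node Cholesterol ∈ conditioning set.
  P2: blocked at fork node Cholesterol ∈ conditioning set.
  P3: blocked at fork node Cholesterol ∈ conditioning set.
  P4: blocked at fork node Diet ∈ conditioning set.
  P5: blocked at fork node Diet ∈ conditioning set.
  P6: blocked at fork node Diet ∈ conditioning set.
{Cholesterol, Diet} contains no descendant of BloodPressure and blocks every backdoor path.
Every element of {Cholesterol, Diet} is needed (dropping Cholesterol leaves P2 open; dropping Diet leaves P5 open), so no proper subset is valid.
Among all size-2 subsets of the eligible variables, only {Cholesterol, Diet} blocks every backdoor path, so it is the unique smallest valid adjustment set.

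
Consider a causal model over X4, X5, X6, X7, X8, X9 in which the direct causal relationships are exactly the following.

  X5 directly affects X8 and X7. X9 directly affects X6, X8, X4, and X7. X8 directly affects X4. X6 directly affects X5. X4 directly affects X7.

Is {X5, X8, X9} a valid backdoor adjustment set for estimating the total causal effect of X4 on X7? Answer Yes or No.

Yes

Backdoor paths from X4 to X7 (paths whose first edge points into X4):
  P1: X4 <- X9 -> X6 -> X5 -> X7
  P2: X4 <- X9 -> X8 <- X5 -> X7
  P3: X4 <- X9 -> X7
  P4: X4 <- X8 <- X9 -> X6 -> X5 -> X7
  P5: X4 <- X8 <- X9 -> X7
  P6: X4 <- X8 <- X5 <- X6 <- X9 -> X7
  P7: X4 <- X8 <- X5 -> X7
Condition 1 (no descendant of X4 in the set): holds — descendants of X4 are {X7}; none are in {X5, X8, X9}.
Condition 2 (every backdoor path blocked by {X5, X8, X9}):
  P1: blocked at fork node X9 ∈ conditioning set.
  P2: blocked at fork node X9 ∈ conditioning set.
  P3: blocked at fork node X9 ∈ conditioning set.
  P4: blocked at chain node X8 ∈ conditioning set.
  P5: blocked at chain node X8 ∈ conditioning set.
  P6: blocked at chain node X8 ∈ conditioning set.
  P7: blocked at chain node X8 ∈ conditioning set.
{X5, X8, X9} satisfies the backdoor criterion.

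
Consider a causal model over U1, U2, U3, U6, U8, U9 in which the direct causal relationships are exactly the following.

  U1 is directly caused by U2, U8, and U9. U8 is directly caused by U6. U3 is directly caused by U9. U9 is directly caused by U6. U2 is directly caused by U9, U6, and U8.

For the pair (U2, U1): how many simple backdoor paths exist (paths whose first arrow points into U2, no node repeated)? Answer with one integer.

A backdoor path from U2 to U1 is any simple undirected path whose first edge points into U2 (i.e. leaves U2 via a parent).
Parents of U2: {U6, U8, U9}.
Enumerating:
  P1: U2 <- U6 -> U8 -> U1
  P2: U2 <- U6 -> U9 -> U1
  P3: U2 <- U8 <- U6 -> U9 -> U1
  P4: U2 <- U8 -> U1
  P5: U2 <- U9 <- U6 -> U8 -> U1
  P6: U2 <- U9 -> U1
That exhausts the simple backdoor paths. Count: 6.

6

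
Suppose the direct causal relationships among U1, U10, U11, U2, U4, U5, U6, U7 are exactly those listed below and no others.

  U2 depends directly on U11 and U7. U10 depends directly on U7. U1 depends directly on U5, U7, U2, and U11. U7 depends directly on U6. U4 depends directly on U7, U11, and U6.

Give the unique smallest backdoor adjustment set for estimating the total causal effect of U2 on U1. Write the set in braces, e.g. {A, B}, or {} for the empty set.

{U11, U7}

Variables eligible for adjustment (non-descendants of U2, excluding U2 and U1): {U10, U11, U4, U5, U6, U7}.
Backdoor paths from U2 to U1:
  P1: U2 <- U11 -> U4 <- U6 -> U7 -> U1
  P2: U2 <- U11 -> U4 <- U7 -> U1
  P3: U2 <- U11 -> U1
  P4: U2 <- U7 <- U6 -> U4 <- U11 -> U1
  P5: U2 <- U7 -> U4 <- U11 -> U1
  P6: U2 <- U7 -> U1
The empty set is not sufficient: P3 (U2 <- U11 -> U1) has no collider blocking it and no conditioned non-collider, so it is open.
Try {U11, U7}:
  P1: blocked at fork node U11 ∈ conditioning set.
  P2: blocked at fork node U11 ∈ conditioning set.
  P3: blocked at fork node U11 ∈ conditioning set.
  P4: blocked at chain node U7 ∈ conditioning set.
  P5: blocked at fork node U7 ∈ conditioning set.
  P6: blocked at fork node U7 ∈ conditioning set.
{U11, U7} contains no descendant of U2 and blocks every backdoor path.
Every element of {U11, U7} is needed (dropping U11 leaves P3 open; dropping U7 leaves P6 open), so no proper subset is valid.
Among all size-2 subsets of the eligible variables, only {U11, U7} blocks every backdoor path, so it is the unique smallest valid adjustment set.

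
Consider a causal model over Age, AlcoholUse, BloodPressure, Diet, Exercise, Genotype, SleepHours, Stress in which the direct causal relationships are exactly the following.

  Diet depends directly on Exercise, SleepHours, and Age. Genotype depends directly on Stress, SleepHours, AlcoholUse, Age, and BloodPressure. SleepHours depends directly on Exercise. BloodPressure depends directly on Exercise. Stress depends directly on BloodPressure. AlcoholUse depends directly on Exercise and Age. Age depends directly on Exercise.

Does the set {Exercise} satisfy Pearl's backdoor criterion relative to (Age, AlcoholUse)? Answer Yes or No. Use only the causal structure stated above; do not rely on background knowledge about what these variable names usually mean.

Backdoor paths from Age to AlcoholUse (paths whose first edge points into Age):
  P1: Age <- Exercise -> SleepHours -> Genotype <- AlcoholUse
  P2: Age <- Exercise -> Diet <- SleepHours -> Genotype <- AlcoholUse
  P3: Age <- Exercise -> BloodPressure -> Stress -> Genotype <- AlcoholUse
  P4: Age <- Exercise -> BloodPressure -> Genotype <- AlcoholUse
  P5: Age <- Exercise -> AlcoholUse
Condition 1 (no descendant of Age in the set): holds — descendants of Age are {AlcoholUse, Diet, Genotype}; none are in {Exercise}.
Condition 2 (every backdoor path blocked by {Exercise}):
  P1: blocked at fork node Exercise ∈ conditioning set.
  P2: blocked at fork node Exercise ∈ conditioning set.
  P3: blocked at fork node Exercise ∈ conditioning set.
  P4: blocked at fork node Exercise ∈ conditioning set.
  P5: blocked at fork node Exercise ∈ conditioning set.
{Exercise} satisfies the backdoor criterion.

Yes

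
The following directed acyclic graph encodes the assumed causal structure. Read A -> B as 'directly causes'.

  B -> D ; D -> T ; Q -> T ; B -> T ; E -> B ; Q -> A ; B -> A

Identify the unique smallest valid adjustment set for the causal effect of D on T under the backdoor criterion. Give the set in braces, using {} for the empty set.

{B}

Variables eligible for adjustment (non-descendants of D, excluding D and T): {A, B, E, Q}.
Backdoor paths from D to T:
  P1: D <- B -> A <- Q -> T
  P2: D <- B -> T
The empty set is not sufficient: P2 (D <- B -> T) has no collider blocking it and no conditioned non-collider, so it is open.
Try {B}:
  P1: blocked at fork node B ∈ conditioning set.
  P2: blocked at fork node B ∈ conditioning set.
{B} contains no descendant of D and blocks every backdoor path.
No other singleton works — e.g. {Q} leaves P2 open — so {B} is the unique smallest valid adjustment set.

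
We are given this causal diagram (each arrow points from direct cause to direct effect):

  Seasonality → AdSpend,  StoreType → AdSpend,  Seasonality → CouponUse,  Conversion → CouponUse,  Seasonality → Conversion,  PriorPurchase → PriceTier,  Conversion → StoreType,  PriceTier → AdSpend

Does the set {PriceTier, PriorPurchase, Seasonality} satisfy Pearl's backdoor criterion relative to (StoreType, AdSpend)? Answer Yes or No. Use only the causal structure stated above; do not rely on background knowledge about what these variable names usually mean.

Yes

Backdoor paths from StoreType to AdSpend (paths whose first edge points into StoreType):
  P1: StoreType <- Conversion <- Seasonality -> AdSpend
  P2: StoreType <- Conversion -> CouponUse <- Seasonality -> AdSpend
Condition 1 (no descendant of StoreType in the set): holds — descendants of StoreType are {AdSpend}; none are in {PriceTier, PriorPurchase, Seasonality}.
Condition 2 (every backdoor path blocked by {PriceTier, PriorPurchase, Seasonality}):
  P1: blocked at fork node Seasonality ∈ conditioning set.
  P2: blocked at collider CouponUse (neither it nor any descendant is in the conditioning set).
{PriceTier, PriorPurchase, Seasonality} satisfies the backdoor criterion.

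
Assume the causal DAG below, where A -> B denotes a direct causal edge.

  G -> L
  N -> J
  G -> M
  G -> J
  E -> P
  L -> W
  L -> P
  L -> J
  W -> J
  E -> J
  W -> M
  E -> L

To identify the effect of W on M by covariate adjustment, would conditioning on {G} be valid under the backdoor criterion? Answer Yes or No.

Yes

Backdoor paths from W to M (paths whose first edge points into W):
  P1: W <- L <- E -> J <- G -> M
  P2: W <- L <- G -> M
  P3: W <- L -> P <- E -> J <- G -> M
  P4: W <- L -> J <- G -> M
Condition 1 (no descendant of W in the set): holds — descendants of W are {J, M}; none are in {G}.
Condition 2 (every backdoor path blocked by {G}):
  P1: blocked at collider J (neither it nor any descendant is in the conditioning set).
  P2: blocked at fork node G ∈ conditioning set.
  P3: blocked at collider P (neither it nor any descendant is in the conditioning set).
  P4: blocked at collider J (neither it nor any descendant is in the conditioning set).
{G} satisfies the backdoor criterion.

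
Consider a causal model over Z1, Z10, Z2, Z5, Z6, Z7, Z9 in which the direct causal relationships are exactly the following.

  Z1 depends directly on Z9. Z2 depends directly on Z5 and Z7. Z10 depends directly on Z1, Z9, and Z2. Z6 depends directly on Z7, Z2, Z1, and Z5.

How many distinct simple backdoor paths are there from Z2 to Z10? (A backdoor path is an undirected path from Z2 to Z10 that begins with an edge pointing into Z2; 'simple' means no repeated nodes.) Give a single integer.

4

A backdoor path from Z2 to Z10 is any simple undirected path whose first edge points into Z2 (i.e. leaves Z2 via a parent).
Parents of Z2: {Z5, Z7}.
Enumerating:
  P1: Z2 <- Z7 -> Z6 <- Z1 <- Z9 -> Z10
  P2: Z2 <- Z7 -> Z6 <- Z1 -> Z10
  P3: Z2 <- Z5 -> Z6 <- Z1 <- Z9 -> Z10
  P4: Z2 <- Z5 -> Z6 <- Z1 -> Z10
That exhausts the simple backdoor paths. Count: 4.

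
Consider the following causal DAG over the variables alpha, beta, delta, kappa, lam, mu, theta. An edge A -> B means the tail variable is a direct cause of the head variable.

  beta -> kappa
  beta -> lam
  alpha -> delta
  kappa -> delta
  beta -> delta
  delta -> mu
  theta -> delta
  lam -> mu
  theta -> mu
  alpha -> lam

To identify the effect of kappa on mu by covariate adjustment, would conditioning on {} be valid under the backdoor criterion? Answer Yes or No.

Backdoor paths from kappa to mu (paths whose first edge points into kappa):
  P1: kappa <- beta -> delta <- alpha -> lam -> mu
  P2: kappa <- beta -> delta <- theta -> mu
  P3: kappa <- beta -> delta -> mu
  P4: kappa <- beta -> lam <- alpha -> delta <- theta -> mu
  P5: kappa <- beta -> lam <- alpha -> delta -> mu
  P6: kappa <- beta -> lam -> mu
Condition 1 (no descendant of kappa in the set): holds — descendants of kappa are {delta, mu}; none are in {}.
Condition 2 (every backdoor path blocked by {}):
  P1: blocked at collider delta (neither it nor any descendant is in the conditioning set).
  P2: blocked at collider delta (neither it nor any descendant is in the conditioning set).
  P3: open — no interior node is in the conditioning set.
  P4: blocked at collider lam (neither it nor any descendant is in the conditioning set).
  P5: blocked at collider lam (neither it nor any descendant is in the conditioning set).
  P6: open — no interior node is in the conditioning set.
{} does not satisfy the backdoor criterion.

No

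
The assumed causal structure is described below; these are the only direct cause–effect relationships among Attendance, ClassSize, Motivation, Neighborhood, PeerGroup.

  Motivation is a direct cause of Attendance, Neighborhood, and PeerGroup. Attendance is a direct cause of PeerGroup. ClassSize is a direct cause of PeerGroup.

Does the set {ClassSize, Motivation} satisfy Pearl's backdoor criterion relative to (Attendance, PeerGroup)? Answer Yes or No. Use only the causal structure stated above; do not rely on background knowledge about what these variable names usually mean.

Backdoor paths from Attendance to PeerGroup (paths whose first edge points into Attendance):
  P1: Attendance <- Motivation -> PeerGroup
Condition 1 (no descendant of Attendance in the set): holds — descendants of Attendance are {PeerGroup}; none are in {ClassSize, Motivation}.
Condition 2 (every backdoor path blocked by {ClassSize, Motivation}):
  P1: blocked at fork node Motivation ∈ conditioning set.
{ClassSize, Motivation} satisfies the backdoor criterion.

Yes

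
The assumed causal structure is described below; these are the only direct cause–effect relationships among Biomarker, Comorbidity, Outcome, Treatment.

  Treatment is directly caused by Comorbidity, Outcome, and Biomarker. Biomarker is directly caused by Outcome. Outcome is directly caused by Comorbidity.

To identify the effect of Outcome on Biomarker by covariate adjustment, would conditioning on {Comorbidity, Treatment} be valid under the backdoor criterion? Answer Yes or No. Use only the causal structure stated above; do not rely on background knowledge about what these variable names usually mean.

Backdoor paths from Outcome to Biomarker (paths whose first edge points into Outcome):
  P1: Outcome <- Comorbidity -> Treatment <- Biomarker
Condition 1 (no descendant of Outcome in the set): FAILS — Treatment is a descendant of Outcome.
Condition 2 (every backdoor path blocked by {Comorbidity, Treatment}):
  P1: blocked at fork node Comorbidity ∈ conditioning set.
{Comorbidity, Treatment} does not satisfy the backdoor criterion.

No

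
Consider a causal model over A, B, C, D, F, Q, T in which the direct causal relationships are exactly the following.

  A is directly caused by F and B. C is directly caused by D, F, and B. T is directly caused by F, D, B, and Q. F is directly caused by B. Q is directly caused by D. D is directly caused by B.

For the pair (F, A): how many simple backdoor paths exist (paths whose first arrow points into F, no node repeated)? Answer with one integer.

1

A backdoor path from F to A is any simple undirected path whose first edge points into F (i.e. leaves F via a parent).
Parents of F: {B}.
Enumerating:
  P1: F <- B -> A
That exhausts the simple backdoor paths. Count: 1.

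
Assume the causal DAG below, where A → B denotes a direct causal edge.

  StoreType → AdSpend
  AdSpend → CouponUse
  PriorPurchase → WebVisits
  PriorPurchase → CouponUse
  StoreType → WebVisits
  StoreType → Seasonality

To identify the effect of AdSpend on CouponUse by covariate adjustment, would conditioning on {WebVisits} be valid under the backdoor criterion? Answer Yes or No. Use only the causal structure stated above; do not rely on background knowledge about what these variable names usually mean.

No

Backdoor paths from AdSpend to CouponUse (paths whose first edge points into AdSpend):
  P1: AdSpend <- StoreType -> WebVisits <- PriorPurchase -> CouponUse
Condition 1 (no descendant of AdSpend in the set): holds — descendants of AdSpend are {CouponUse}; none are in {WebVisits}.
Condition 2 (every backdoor path blocked by {WebVisits}):
  P1: open — collider(s) WebVisits are conditioned on (or have a conditioned descendant) and no non-collider on the path is in the set.
{WebVisits} does not satisfy the backdoor criterion.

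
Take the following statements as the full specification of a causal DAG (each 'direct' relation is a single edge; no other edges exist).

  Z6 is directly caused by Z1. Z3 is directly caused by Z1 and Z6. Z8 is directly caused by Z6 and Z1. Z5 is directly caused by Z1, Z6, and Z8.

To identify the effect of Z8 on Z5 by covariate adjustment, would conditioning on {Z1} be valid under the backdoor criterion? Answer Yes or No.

Backdoor paths from Z8 to Z5 (paths whose first edge points into Z8):
  P1: Z8 <- Z1 -> Z6 -> Z5
  P2: Z8 <- Z1 -> Z5
  P3: Z8 <- Z1 -> Z3 <- Z6 -> Z5
  P4: Z8 <- Z6 <- Z1 -> Z5
  P5: Z8 <- Z6 -> Z5
  P6: Z8 <- Z6 -> Z3 <- Z1 -> Z5
Condition 1 (no descendant of Z8 in the set): holds — descendants of Z8 are {Z5}; none are in {Z1}.
Condition 2 (every backdoor path blocked by {Z1}):
  P1: blocked at fork node Z1 ∈ conditioning set.
  P2: blocked at fork node Z1 ∈ conditioning set.
  P3: blocked at fork node Z1 ∈ conditioning set.
  P4: blocked at fork node Z1 ∈ conditioning set.
  P5: open — no interior node is in the conditioning set.
  P6: blocked at collider Z3 (neither it nor any descendant is in the conditioning set).
{Z1} does not satisfy the backdoor criterion.

No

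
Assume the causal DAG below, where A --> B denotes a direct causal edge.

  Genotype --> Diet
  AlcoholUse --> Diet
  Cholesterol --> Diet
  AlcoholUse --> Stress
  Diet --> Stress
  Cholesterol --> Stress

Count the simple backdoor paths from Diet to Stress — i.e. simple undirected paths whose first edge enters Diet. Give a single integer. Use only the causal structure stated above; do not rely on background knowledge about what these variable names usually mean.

A backdoor path from Diet to Stress is any simple undirected path whose first edge points into Diet (i.e. leaves Diet via a parent).
Parents of Diet: {AlcoholUse, Cholesterol, Genotype}.
Enumerating:
  P1: Diet <- Cholesterol -> Stress
  P2: Diet <- AlcoholUse -> Stress
That exhausts the simple backdoor paths. Count: 2.

2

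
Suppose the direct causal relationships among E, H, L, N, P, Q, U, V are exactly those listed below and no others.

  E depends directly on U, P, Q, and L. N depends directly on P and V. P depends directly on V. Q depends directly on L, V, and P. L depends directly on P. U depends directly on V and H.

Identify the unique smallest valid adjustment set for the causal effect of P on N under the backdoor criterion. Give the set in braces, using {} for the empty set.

{V}

Variables eligible for adjustment (non-descendants of P, excluding P and N): {H, U, V}.
Backdoor paths from P to N:
  P1: P <- V -> N
The empty set is not sufficient: P1 (P <- V -> N) has no collider blocking it and no conditioned non-collider, so it is open.
Try {V}:
  P1: blocked at fork node V ∈ conditioning set.
{V} contains no descendant of P and blocks every backdoor path.
No other singleton works — e.g. {H} leaves P1 open — so {V} is the unique smallest valid adjustment set.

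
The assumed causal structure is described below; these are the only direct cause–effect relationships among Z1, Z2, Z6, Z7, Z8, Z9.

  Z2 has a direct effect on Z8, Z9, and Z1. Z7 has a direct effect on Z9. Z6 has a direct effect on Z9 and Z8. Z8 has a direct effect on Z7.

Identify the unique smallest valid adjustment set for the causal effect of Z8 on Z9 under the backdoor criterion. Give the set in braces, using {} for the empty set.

{Z2, Z6}

Variables eligible for adjustment (non-descendants of Z8, excluding Z8 and Z9): {Z1, Z2, Z6}.
Backdoor paths from Z8 to Z9:
  P1: Z8 <- Z6 -> Z9
  P2: Z8 <- Z2 -> Z9
The empty set is not sufficient: P1 (Z8 <- Z6 -> Z9) has no collider blocking it and no conditioned non-collider, so it is open.
Try {Z2, Z6}:
  P1: blocked at fork node Z6 ∈ conditioning set.
  P2: blocked at fork node Z2 ∈ conditioning set.
{Z2, Z6} contains no descendant of Z8 and blocks every backdoor path.
Every element of {Z2, Z6} is needed (dropping Z2 leaves P2 open; dropping Z6 leaves P1 open), so no proper subset is valid.
Among all size-2 subsets of the eligible variables, only {Z2, Z6} blocks every backdoor path, so it is the unique smallest valid adjustment set.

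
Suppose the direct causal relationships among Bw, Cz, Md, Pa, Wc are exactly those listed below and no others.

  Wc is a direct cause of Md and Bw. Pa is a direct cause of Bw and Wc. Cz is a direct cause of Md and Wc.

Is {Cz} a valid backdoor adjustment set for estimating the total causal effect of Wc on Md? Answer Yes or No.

Yes

Backdoor paths from Wc to Md (paths whose first edge points into Wc):
  P1: Wc <- Cz -> Md
Condition 1 (no descendant of Wc in the set): holds — descendants of Wc are {Bw, Md}; none are in {Cz}.
Condition 2 (every backdoor path blocked by {Cz}):
  P1: blocked at fork node Cz ∈ conditioning set.
{Cz} satisfies the backdoor criterion.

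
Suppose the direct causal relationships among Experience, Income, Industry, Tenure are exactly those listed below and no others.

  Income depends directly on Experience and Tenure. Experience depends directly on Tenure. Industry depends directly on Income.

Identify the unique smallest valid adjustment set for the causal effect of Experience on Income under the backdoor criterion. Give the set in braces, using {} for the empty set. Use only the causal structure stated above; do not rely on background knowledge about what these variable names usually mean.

{Tenure}

Variables eligible for adjustment (non-descendants of Experience, excluding Experience and Income): {Tenure}.
Backdoor paths from Experience to Income:
  P1: Experience <- Tenure -> Income
The empty set is not sufficient: P1 (Experience <- Tenure -> Income) has no collider blocking it and no conditioned non-collider, so it is open.
Try {Tenure}:
  P1: blocked at fork node Tenure ∈ conditioning set.
{Tenure} contains no descendant of Experience and blocks every backdoor path.
{Tenure} is the unique smallest valid adjustment set.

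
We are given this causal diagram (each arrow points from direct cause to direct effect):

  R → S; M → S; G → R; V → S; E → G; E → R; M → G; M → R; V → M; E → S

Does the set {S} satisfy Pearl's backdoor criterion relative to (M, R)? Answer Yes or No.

No

Backdoor paths from M to R (paths whose first edge points into M):
  P1: M <- V -> S <- E -> G -> R
  P2: M <- V -> S <- E -> R
  P3: M <- V -> S <- R
Condition 1 (no descendant of M in the set): FAILS — S is a descendant of M.
Condition 2 (every backdoor path blocked by {S}):
  P1: open — collider(s) S are conditioned on (or have a conditioned descendant) and no non-collider on the path is in the set.
  P2: open — collider(s) S are conditioned on (or have a conditioned descendant) and no non-collider on the path is in the set.
  P3: open — collider(s) S are conditioned on (or have a conditioned descendant) and no non-collider on the path is in the set.
{S} does not satisfy the backdoor criterion.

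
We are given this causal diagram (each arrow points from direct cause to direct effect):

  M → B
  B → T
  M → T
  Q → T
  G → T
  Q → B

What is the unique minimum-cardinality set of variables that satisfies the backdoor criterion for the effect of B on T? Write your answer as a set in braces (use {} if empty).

{M, Q}

Variables eligible for adjustment (non-descendants of B, excluding B and T): {G, M, Q}.
Backdoor paths from B to T:
  P1: B <- M -> T
  P2: B <- Q -> T
The empty set is not sufficient: P1 (B <- M -> T) has no collider blocking it and no conditioned non-collider, so it is open.
Try {M, Q}:
  P1: blocked at fork node M ∈ conditioning set.
  P2: blocked at fork node Q ∈ conditioning set.
{M, Q} contains no descendant of B and blocks every backdoor path.
Every element of {M, Q} is needed (dropping M leaves P1 open; dropping Q leaves P2 open), so no proper subset is valid.
Among all size-2 subsets of the eligible variables, only {M, Q} blocks every backdoor path, so it is the unique smallest valid adjustment set.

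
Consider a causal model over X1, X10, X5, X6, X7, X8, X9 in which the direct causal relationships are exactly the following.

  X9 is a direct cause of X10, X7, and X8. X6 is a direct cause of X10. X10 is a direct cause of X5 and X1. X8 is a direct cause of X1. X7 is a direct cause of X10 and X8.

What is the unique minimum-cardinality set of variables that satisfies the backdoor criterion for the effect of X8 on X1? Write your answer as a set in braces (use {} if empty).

{X10}

Variables eligible for adjustment (non-descendants of X8, excluding X8 and X1): {X10, X5, X6, X7, X9}.
Backdoor paths from X8 to X1:
  P1: X8 <- X9 -> X7 -> X10 -> X1
  P2: X8 <- X9 -> X10 -> X1
  P3: X8 <- X7 <- X9 -> X10 -> X1
  P4: X8 <- X7 -> X10 -> X1
The empty set is not sufficient: P1 (X8 <- X9 -> X7 -> X10 -> X1) has no collider blocking it and no conditioned non-collider, so it is open.
Try {X10}:
  P1: blocked at chain node X10 ∈ conditioning set.
  P2: blocked at chain node X10 ∈ conditioning set.
  P3: blocked at chain node X10 ∈ conditioning set.
  P4: blocked at chain node X10 ∈ conditioning set.
{X10} contains no descendant of X8 and blocks every backdoor path.
No other singleton works — e.g. {X9} leaves P4 open — so {X10} is the unique smallest valid adjustment set.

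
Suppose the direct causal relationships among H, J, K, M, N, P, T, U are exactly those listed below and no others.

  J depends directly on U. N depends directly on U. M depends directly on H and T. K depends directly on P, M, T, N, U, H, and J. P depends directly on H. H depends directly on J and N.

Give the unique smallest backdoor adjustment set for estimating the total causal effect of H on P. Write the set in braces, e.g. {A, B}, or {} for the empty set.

{}

Variables eligible for adjustment (non-descendants of H, excluding H and P): {J, N, T, U}.
Backdoor paths from H to P:
  P1: H <- J <- U -> N -> K <- P
  P2: H <- J <- U -> K <- P
  P3: H <- J -> K <- P
  P4: H <- N <- U -> J -> K <- P
  P5: H <- N <- U -> K <- P
  P6: H <- N -> K <- P
Each backdoor path contains an unconditioned collider, so every path is already blocked with the empty conditioning set:
  P1: blocked at collider K (neither it nor any descendant is in the conditioning set).
  P2: blocked at collider K (neither it nor any descendant is in the conditioning set).
  P3: blocked at collider K (neither it nor any descendant is in the conditioning set).
  P4: blocked at collider K (neither it nor any descendant is in the conditioning set).
  P5: blocked at collider K (neither it nor any descendant is in the conditioning set).
  P6: blocked at collider K (neither it nor any descendant is in the conditioning set).
The empty set is therefore the unique smallest valid set.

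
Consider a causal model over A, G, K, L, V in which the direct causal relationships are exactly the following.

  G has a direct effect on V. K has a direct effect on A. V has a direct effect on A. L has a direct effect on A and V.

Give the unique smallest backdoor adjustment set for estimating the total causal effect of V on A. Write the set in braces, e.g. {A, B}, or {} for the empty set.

Variables eligible for adjustment (non-descendants of V, excluding V and A): {G, K, L}.
Backdoor paths from V to A:
  P1: V <- L -> A
The empty set is not sufficient: P1 (V <- L -> A) has no collider blocking it and no conditioned non-collider, so it is open.
Try {L}:
  P1: blocked at fork node L ∈ conditioning set.
{L} contains no descendant of V and blocks every backdoor path.
No other singleton works — e.g. {K} leaves P1 open — so {L} is the unique smallest valid adjustment set.

{L}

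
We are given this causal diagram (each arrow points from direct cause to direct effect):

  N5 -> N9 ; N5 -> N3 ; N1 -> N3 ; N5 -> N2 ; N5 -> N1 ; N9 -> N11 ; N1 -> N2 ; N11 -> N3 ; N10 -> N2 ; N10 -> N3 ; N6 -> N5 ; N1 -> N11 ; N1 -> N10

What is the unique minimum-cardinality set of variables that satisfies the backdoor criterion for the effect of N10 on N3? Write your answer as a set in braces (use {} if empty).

Variables eligible for adjustment (non-descendants of N10, excluding N10 and N3): {N1, N11, N5, N6, N9}.
Backdoor paths from N10 to N3:
  P1: N10 <- N1 <- N5 -> N9 -> N11 -> N3
  P2: N10 <- N1 <- N5 -> N3
  P3: N10 <- N1 -> N2 <- N5 -> N9 -> N11 -> N3
  P4: N10 <- N1 -> N2 <- N5 -> N3
  P5: N10 <- N1 -> N11 <- N9 <- N5 -> N3
  P6: N10 <- N1 -> N11 -> N3
  P7: N10 <- N1 -> N3
The empty set is not sufficient: P1 (N10 <- N1 <- N5 -> N9 -> N11 -> N3) has no collider blocking it and no conditioned non-collider, so it is open.
Try {N1}:
  P1: blocked at chain node N1 ∈ conditioning set.
  P2: blocked at chain node N1 ∈ conditioning set.
  P3: blocked at fork node N1 ∈ conditioning set.
  P4: blocked at fork node N1 ∈ conditioning set.
  P5: blocked at fork node N1 ∈ conditioning set.
  P6: blocked at fork node N1 ∈ conditioning set.
  P7: blocked at fork node N1 ∈ conditioning set.
{N1} contains no descendant of N10 and blocks every backdoor path.
No other singleton works — e.g. {N6} leaves P1 open — so {N1} is the unique smallest valid adjustment set.

{N1}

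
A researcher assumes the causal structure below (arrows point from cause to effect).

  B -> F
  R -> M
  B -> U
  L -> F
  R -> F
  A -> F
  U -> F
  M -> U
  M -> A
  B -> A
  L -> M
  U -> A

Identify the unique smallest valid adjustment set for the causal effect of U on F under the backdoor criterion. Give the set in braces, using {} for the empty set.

Variables eligible for adjustment (non-descendants of U, excluding U and F): {B, L, M, R}.
Backdoor paths from U to F:
  P1: U <- B -> A <- M <- R -> F
  P2: U <- B -> A <- M <- L -> F
  P3: U <- B -> A -> F
  P4: U <- B -> F
  P5: U <- M <- R -> F
  P6: U <- M <- L -> F
  P7: U <- M -> A <- B -> F
  P8: U <- M -> A -> F
The empty set is not sufficient: P3 (U <- B -> A -> F) has no collider blocking it and no conditioned non-collider, so it is open.
Try {B, M}:
  P1: blocked at fork node B ∈ conditioning set.
  P2: blocked at fork node B ∈ conditioning set.
  P3: blocked at fork node B ∈ conditioning set.
  P4: blocked at fork node B ∈ conditioning set.
  P5: blocked at chain node M ∈ conditioning set.
  P6: blocked at chain node M ∈ conditioning set.
  P7: blocked at fork node M ∈ conditioning set.
  P8: blocked at fork node M ∈ conditioning set.
{B, M} contains no descendant of U and blocks every backdoor path.
Every element of {B, M} is needed (dropping B leaves P3 open; dropping M leaves P5 open), so no proper subset is valid.
Among all size-2 subsets of the eligible variables, only {B, M} blocks every backdoor path, so it is the unique smallest valid adjustment set.

{B, M}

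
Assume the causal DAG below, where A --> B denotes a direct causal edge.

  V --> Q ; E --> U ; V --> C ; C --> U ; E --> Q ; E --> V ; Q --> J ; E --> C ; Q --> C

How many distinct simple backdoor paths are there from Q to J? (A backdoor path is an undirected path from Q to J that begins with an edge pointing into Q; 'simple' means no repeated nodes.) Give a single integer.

A backdoor path from Q to J is any simple undirected path whose first edge points into Q (i.e. leaves Q via a parent).
Parents of Q: {E, V}.
No simple path from any parent of Q reaches J without revisiting Q, so there are no backdoor paths.

0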